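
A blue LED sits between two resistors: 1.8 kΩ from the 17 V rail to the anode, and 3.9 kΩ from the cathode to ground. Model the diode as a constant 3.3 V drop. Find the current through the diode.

The two resistors are in series with the diode, so KVL gives 17 = I·1.8 + 3.3 + I·3.9.
I = (17 − 3.3) / (1.8 + 3.9) kΩ = 13.7 / 5.7 = 2.4 mA.

I ≈ 2.4 mA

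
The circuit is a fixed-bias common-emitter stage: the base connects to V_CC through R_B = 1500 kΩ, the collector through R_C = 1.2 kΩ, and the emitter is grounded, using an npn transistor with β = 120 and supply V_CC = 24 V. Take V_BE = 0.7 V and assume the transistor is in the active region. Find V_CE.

V_CE ≈ 22 V

Base loop: V_CC = I_B·R_B + V_BE, so I_B = (24 − 0.7)/1500 kΩ = 0.0155 mA.
In the active region I_C = β·I_B = 120 × 0.0155 = 1.86 mA.
Collector loop: V_CE = V_CC − I_C·R_C = 24 − 1.86×1.2 = 21.8 V.
Since V_CE = 21.8 V > V_CE(sat) ≈ 0.2 V, the transistor is in the active region as assumed.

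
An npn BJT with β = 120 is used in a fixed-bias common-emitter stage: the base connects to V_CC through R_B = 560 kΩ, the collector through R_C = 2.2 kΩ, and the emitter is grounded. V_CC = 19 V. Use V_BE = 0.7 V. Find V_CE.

Base loop: V_CC = I_B·R_B + V_BE, so I_B = (19 − 0.7)/560 kΩ = 0.0327 mA.
In the active region I_C = β·I_B = 120 × 0.0327 = 3.92 mA.
Collector loop: V_CE = V_CC − I_C·R_C = 19 − 3.92×2.2 = 10.4 V.
Since V_CE = 10.4 V > V_CE(sat) ≈ 0.2 V, the transistor is in the active region as assumed.

V_CE ≈ 10 V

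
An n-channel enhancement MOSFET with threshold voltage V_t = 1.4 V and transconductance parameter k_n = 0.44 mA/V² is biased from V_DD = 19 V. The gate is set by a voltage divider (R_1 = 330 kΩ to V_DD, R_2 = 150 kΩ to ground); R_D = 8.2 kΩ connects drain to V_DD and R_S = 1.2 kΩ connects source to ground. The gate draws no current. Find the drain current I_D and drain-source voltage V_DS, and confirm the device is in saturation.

V_G = V_DD·R_2/(R_1+R_2) = 19×150/480 = 5.94 V.
Assume saturation: I_D = (k_n/2)(V_GS − V_t)² with V_GS = V_G − I_D·R_S = 5.94 − 1.2·I_D.
Substituting gives 0.317·I_D² − 3.4·I_D + 4.53 = 0, with roots I_D = 1.56 or 9.16 mA.
The root I_D = 9.16 mA gives V_GS = -5.05 V ≤ V_t, so take I_D = 1.56 mA.
Then V_GS = 4.06 V and V_DS = V_DD − I_D(R_D+R_S) = 19 − 1.56×9.4 = 4.32 V.
Saturation requires V_DS ≥ V_GS − V_t = 2.66 V; 4.32 ≥ 2.66 ✓.

I_D ≈ 1.6 mA, V_DS ≈ 4.3 V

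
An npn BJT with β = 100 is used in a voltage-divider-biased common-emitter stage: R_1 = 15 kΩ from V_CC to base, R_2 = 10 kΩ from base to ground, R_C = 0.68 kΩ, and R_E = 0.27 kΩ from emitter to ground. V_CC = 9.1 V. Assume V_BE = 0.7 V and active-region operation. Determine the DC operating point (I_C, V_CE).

Thevenize the base divider: V_Th = V_CC·R_2/(R_1+R_2) = 9.1×10/25 = 3.64 V, R_Th = R_1‖R_2 = 6 kΩ.
Base-emitter loop: V_Th = I_B·R_Th + V_BE + (β+1)I_B·R_E, so I_B = (3.64 − 0.7) / (6 + 101×0.27) = 0.0884 mA.
I_C = β·I_B = 100×0.0884 = 8.84 mA, and I_E = (β+1)I_B = 8.93 mA.
V_CE = V_CC − I_C·R_C − I_E·R_E = 9.1 − 8.84×0.68 − 8.93×0.27 = 0.681 V.
V_CE = 0.681 V > 0.2 V confirms active-region operation.

I_C ≈ 8.8 mA, V_CE ≈ 0.68 V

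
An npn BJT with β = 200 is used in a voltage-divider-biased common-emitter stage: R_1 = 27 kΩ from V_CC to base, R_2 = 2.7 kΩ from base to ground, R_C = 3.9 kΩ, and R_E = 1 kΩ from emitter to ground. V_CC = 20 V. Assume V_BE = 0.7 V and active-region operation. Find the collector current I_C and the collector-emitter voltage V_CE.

Thevenize the base divider: V_Th = V_CC·R_2/(R_1+R_2) = 20×2.7/29.7 = 1.82 V, R_Th = R_1‖R_2 = 2.45 kΩ.
Base-emitter loop: V_Th = I_B·R_Th + V_BE + (β+1)I_B·R_E, so I_B = (1.82 − 0.7) / (2.45 + 201×1) = 0.0055 mA.
I_C = β·I_B = 200×0.0055 = 1.1 mA, and I_E = (β+1)I_B = 1.1 mA.
V_CE = V_CC − I_C·R_C − I_E·R_E = 20 − 1.1×3.9 − 1.1×1 = 14.6 V.
V_CE = 14.6 V > 0.2 V confirms active-region operation.

I_C ≈ 1.1 mA, V_CE ≈ 15 V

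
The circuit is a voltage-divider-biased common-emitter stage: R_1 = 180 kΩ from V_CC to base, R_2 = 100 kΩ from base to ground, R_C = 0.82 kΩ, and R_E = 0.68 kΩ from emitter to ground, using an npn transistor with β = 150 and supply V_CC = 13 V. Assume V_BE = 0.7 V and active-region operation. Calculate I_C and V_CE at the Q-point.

I_C ≈ 3.5 mA, V_CE ≈ 7.7 V

Thevenize the base divider: V_Th = V_CC·R_2/(R_1+R_2) = 13×100/280 = 4.64 V, R_Th = R_1‖R_2 = 64.3 kΩ.
Base-emitter loop: V_Th = I_B·R_Th + V_BE + (β+1)I_B·R_E, so I_B = (4.64 − 0.7) / (64.3 + 151×0.68) = 0.0236 mA.
I_C = β·I_B = 150×0.0236 = 3.54 mA, and I_E = (β+1)I_B = 3.57 mA.
V_CE = V_CC − I_C·R_C − I_E·R_E = 13 − 3.54×0.82 − 3.57×0.68 = 7.67 V.
V_CE = 7.67 V > 0.2 V confirms active-region operation.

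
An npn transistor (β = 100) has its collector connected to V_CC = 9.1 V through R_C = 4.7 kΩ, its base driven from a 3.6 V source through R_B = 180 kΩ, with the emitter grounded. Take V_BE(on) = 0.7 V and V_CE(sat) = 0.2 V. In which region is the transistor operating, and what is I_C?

active; I_C ≈ 1.6 mA

Assume active. Base-emitter loop: I_B = (V_BB − V_BE)/R_B = (3.6 − 0.7)/180 = 0.0161 mA.
I_C = β·I_B = 100×0.0161 = 1.61 mA.
V_CE = V_CC − I_C·R_C = 9.1 − 1.61×4.7 = 1.53 V > V_CE(sat), so the active-region assumption holds.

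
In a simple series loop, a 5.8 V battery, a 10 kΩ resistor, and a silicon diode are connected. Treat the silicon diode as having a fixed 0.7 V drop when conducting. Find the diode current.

I ≈ 0.51 mA

KVL around the loop: 5.8 = V_D + I·R = 0.7 + I × 10 kΩ.
So I = (5.8 − 0.7) / 10 kΩ = 5.1 / 10 = 0.51 mA.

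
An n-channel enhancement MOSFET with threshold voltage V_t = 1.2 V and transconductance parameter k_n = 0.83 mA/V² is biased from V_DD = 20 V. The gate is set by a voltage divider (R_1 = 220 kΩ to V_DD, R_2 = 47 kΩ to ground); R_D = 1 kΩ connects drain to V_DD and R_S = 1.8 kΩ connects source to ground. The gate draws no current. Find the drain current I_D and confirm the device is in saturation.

V_G = V_DD·R_2/(R_1+R_2) = 20×47/267 = 3.52 V.
Assume saturation: I_D = (k_n/2)(V_GS − V_t)² with V_GS = V_G − I_D·R_S = 3.52 − 1.8·I_D.
Substituting gives 1.34·I_D² − 4.47·I_D + 2.23 = 0, with roots I_D = 0.614 or 2.71 mA.
The root I_D = 2.71 mA gives V_GS = -1.35 V ≤ V_t, so take I_D = 0.614 mA.
Then V_GS = 2.42 V and V_DS = V_DD − I_D(R_D+R_S) = 20 − 0.614×2.8 = 18.3 V.
Saturation requires V_DS ≥ V_GS − V_t = 1.22 V; 18.3 ≥ 1.22 ✓.

I_D ≈ 0.61 mA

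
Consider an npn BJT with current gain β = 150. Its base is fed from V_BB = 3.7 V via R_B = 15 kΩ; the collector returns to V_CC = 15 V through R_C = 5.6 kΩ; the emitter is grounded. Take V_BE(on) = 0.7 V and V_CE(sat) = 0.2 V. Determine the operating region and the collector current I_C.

saturation; I_C ≈ 2.6 mA

Assume active: I_B = (3.7 − 0.7)/15 = 0.2 mA, giving I_C = β·I_B = 30 mA.
But then V_CE = 15 − 30×5.6 = -153 V < V_CE(sat) = 0.2 V — impossible in the active region.
So the transistor is saturated. With V_CE = 0.2 V, I_C = (V_CC − 0.2)/R_C = 14.8/5.6 = 2.64 mA.
Check: β·I_B = 30 mA > I_C = 2.64 mA, confirming saturation.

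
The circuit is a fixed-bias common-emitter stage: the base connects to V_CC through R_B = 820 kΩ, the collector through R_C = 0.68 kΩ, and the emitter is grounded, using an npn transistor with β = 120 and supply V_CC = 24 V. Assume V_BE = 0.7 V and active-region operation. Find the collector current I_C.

I_C ≈ 3.4 mA

Base loop: V_CC = I_B·R_B + V_BE, so I_B = (24 − 0.7)/820 kΩ = 0.0284 mA.
In the active region I_C = β·I_B = 120 × 0.0284 = 3.41 mA.
Collector loop: V_CE = V_CC − I_C·R_C = 24 − 3.41×0.68 = 21.7 V.
Since V_CE = 21.7 V > V_CE(sat) ≈ 0.2 V, the transistor is in the active region as assumed.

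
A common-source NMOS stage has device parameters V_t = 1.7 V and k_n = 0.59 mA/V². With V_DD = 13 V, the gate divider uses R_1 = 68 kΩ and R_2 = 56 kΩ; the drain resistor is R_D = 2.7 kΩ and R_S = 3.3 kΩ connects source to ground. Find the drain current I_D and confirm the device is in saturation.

I_D ≈ 0.77 mA

V_G = V_DD·R_2/(R_1+R_2) = 13×56/124 = 5.87 V.
Assume saturation: I_D = (k_n/2)(V_GS − V_t)² with V_GS = V_G − I_D·R_S = 5.87 − 3.3·I_D.
Substituting gives 3.21·I_D² − 9.12·I_D + 5.13 = 0, with roots I_D = 0.773 or 2.07 mA.
The root I_D = 2.07 mA gives V_GS = -0.946 V ≤ V_t, so take I_D = 0.773 mA.
Then V_GS = 3.32 V and V_DS = V_DD − I_D(R_D+R_S) = 13 − 0.773×6 = 8.36 V.
Saturation requires V_DS ≥ V_GS − V_t = 1.62 V; 8.36 ≥ 1.62 ✓.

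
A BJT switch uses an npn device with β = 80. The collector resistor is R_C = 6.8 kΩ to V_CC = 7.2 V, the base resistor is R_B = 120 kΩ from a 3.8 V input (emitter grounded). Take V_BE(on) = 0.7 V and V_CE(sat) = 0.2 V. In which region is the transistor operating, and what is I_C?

Assume active: I_B = (3.8 − 0.7)/120 = 0.0258 mA, giving I_C = β·I_B = 2.07 mA.
But then V_CE = 7.2 − 2.07×6.8 = -6.85 V < V_CE(sat) = 0.2 V — impossible in the active region.
So the transistor is saturated. With V_CE = 0.2 V, I_C = (V_CC − 0.2)/R_C = 7/6.8 = 1.03 mA.
Check: β·I_B = 2.07 mA > I_C = 1.03 mA, confirming saturation.

saturation; I_C ≈ 1 mA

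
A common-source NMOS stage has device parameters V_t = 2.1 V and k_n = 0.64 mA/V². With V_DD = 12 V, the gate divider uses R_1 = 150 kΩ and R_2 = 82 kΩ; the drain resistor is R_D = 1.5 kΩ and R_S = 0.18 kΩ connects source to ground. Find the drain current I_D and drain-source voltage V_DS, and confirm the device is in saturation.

I_D ≈ 1.2 mA, V_DS ≈ 10 V

V_G = V_DD·R_2/(R_1+R_2) = 12×82/232 = 4.24 V.
Assume saturation: I_D = (k_n/2)(V_GS − V_t)² with V_GS = V_G − I_D·R_S = 4.24 − 0.18·I_D.
Substituting gives 0.0104·I_D² − 1.25·I_D + 1.47 = 0, with roots I_D = 1.19 or 119 mA.
The root I_D = 119 mA gives V_GS = -17.2 V ≤ V_t, so take I_D = 1.19 mA.
Then V_GS = 4.03 V and V_DS = V_DD − I_D(R_D+R_S) = 12 − 1.19×1.68 = 10 V.
Saturation requires V_DS ≥ V_GS − V_t = 1.93 V; 10 ≥ 1.93 ✓.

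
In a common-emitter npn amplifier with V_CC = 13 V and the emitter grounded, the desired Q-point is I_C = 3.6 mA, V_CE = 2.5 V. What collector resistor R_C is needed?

R_C ≈ 2.9 kΩ

Collector loop: V_CC = I_C·R_C + V_CE.
R_C = (V_CC − V_CE)/I_C = (13 − 2.5)/3.6 = 2.92 kΩ.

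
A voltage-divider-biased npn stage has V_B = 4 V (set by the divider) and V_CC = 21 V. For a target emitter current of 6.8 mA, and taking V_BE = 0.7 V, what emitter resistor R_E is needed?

R_E ≈ 0.49 kΩ

V_E = V_B − V_BE = 4 − 0.7 = 3.3 V.
R_E = V_E / I_E = 3.3 / 6.8 = 0.485 kΩ.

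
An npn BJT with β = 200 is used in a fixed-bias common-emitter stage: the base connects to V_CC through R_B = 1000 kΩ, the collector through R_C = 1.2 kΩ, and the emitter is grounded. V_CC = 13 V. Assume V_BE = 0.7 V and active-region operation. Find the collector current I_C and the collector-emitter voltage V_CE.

Base loop: V_CC = I_B·R_B + V_BE, so I_B = (13 − 0.7)/1000 kΩ = 0.0123 mA.
In the active region I_C = β·I_B = 200 × 0.0123 = 2.46 mA.
Collector loop: V_CE = V_CC − I_C·R_C = 13 − 2.46×1.2 = 10 V.
Since V_CE = 10 V > V_CE(sat) ≈ 0.2 V, the transistor is in the active region as assumed.

I_C ≈ 2.5 mA, V_CE ≈ 10 V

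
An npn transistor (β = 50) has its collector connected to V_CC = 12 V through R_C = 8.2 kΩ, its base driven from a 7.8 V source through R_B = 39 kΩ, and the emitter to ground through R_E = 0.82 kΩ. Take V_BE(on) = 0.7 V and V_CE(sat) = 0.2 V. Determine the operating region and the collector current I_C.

saturation; I_C ≈ 1.3 mA

Assume active: I_B = (7.8 − 0.7)/(39 + 51×0.82) = 0.0878 mA, I_C = β·I_B = 4.39 mA.
Then V_CE = 12 − 4.39×8.2 − 4.48×0.82 = -27.7 V < 0.2 V — the active assumption fails.
Re-solve with V_CE = 0.2 V. KCL at the emitter: V_E/R_E = (V_BB−0.7−V_E)/R_B + (V_CC−0.2−V_E)/R_C, giving V_E = 1.19 V.
I_C = (V_CC − 0.2 − V_E)/R_C = (11.8 − 1.19)/8.2 = 1.29 mA.
Check: I_B = (7.1 − 1.19)/39 = 0.152 mA, and β·I_B = 7.58 mA > I_C, confirming saturation.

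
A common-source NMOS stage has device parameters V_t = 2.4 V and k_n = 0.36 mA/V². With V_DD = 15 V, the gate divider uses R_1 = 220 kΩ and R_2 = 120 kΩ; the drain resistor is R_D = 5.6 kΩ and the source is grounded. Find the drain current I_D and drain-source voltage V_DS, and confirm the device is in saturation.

V_G = V_DD·R_2/(R_1+R_2) = 15×120/340 = 5.29 V. With the source grounded, V_GS = V_G = 5.29 V.
Assume saturation: I_D = (k_n/2)(V_GS − V_t)² = (0.36/2)×(5.29 − 2.4)² = 0.18×2.89² = 1.51 mA.
V_DS = V_DD − I_D·R_D = 15 − 1.51×5.6 = 6.56 V.
Saturation requires V_DS ≥ V_GS − V_t = 2.89 V; 6.56 ≥ 2.89 ✓.

I_D ≈ 1.5 mA, V_DS ≈ 6.6 V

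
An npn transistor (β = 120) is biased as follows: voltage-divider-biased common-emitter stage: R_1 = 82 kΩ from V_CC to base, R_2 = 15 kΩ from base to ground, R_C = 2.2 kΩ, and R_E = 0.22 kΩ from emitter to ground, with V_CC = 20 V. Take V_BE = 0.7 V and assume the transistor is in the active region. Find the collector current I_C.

Thevenize the base divider: V_Th = V_CC·R_2/(R_1+R_2) = 20×15/97 = 3.09 V, R_Th = R_1‖R_2 = 12.7 kΩ.
Base-emitter loop: V_Th = I_B·R_Th + V_BE + (β+1)I_B·R_E, so I_B = (3.09 − 0.7) / (12.7 + 121×0.22) = 0.0609 mA.
I_C = β·I_B = 120×0.0609 = 7.31 mA, and I_E = (β+1)I_B = 7.37 mA.
V_CE = V_CC − I_C·R_C − I_E·R_E = 20 − 7.31×2.2 − 7.37×0.22 = 2.31 V.
V_CE = 2.31 V > 0.2 V confirms active-region operation.

I_C ≈ 7.3 mA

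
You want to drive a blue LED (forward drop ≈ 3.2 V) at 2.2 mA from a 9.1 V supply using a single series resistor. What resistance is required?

The resistor drops V_S − V_D = 9.1 − 3.2 = 5.9 V at 2.2 mA.
R = 5.9 V / 2.2 mA = 2.68 kΩ.

R ≈ 2.7 kΩ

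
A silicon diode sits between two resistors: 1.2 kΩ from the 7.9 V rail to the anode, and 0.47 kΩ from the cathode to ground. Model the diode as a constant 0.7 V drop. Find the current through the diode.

The two resistors are in series with the diode, so KVL gives 7.9 = I·1.2 + 0.7 + I·0.47.
I = (7.9 − 0.7) / (1.2 + 0.47) kΩ = 7.2 / 1.67 = 4.31 mA.

I ≈ 4.3 mA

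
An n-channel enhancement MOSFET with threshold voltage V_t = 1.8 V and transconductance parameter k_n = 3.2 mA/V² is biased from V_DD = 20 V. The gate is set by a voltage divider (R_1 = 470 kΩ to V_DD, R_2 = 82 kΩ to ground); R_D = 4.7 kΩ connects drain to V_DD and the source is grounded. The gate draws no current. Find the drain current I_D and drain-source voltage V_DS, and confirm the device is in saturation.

I_D ≈ 2.2 mA, V_DS ≈ 9.7 V

V_G = V_DD·R_2/(R_1+R_2) = 20×82/552 = 2.97 V. With the source grounded, V_GS = V_G = 2.97 V.
Assume saturation: I_D = (k_n/2)(V_GS − V_t)² = (3.2/2)×(2.97 − 1.8)² = 1.6×1.17² = 2.19 mA.
V_DS = V_DD − I_D·R_D = 20 − 2.19×4.7 = 9.69 V.
Saturation requires V_DS ≥ V_GS − V_t = 1.17 V; 9.69 ≥ 1.17 ✓.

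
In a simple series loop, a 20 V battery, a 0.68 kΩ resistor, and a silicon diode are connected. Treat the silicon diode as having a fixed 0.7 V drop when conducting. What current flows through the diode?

KVL around the loop: 20 = V_D + I·R = 0.7 + I × 0.68 kΩ.
So I = (20 − 0.7) / 0.68 kΩ = 19.3 / 0.68 = 28.4 mA.

I ≈ 28 mA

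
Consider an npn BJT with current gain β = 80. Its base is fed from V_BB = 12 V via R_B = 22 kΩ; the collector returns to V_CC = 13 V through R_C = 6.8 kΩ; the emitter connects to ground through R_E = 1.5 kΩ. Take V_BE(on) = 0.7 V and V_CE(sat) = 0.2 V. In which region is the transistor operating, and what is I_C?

saturation; I_C ≈ 1.5 mA

Assume active: I_B = (12 − 0.7)/(22 + 81×1.5) = 0.0787 mA, I_C = β·I_B = 6.3 mA.
Then V_CE = 13 − 6.3×6.8 − 6.38×1.5 = -39.4 V < 0.2 V — the active assumption fails.
Re-solve with V_CE = 0.2 V. KCL at the emitter: V_E/R_E = (V_BB−0.7−V_E)/R_B + (V_CC−0.2−V_E)/R_C, giving V_E = 2.79 V.
I_C = (V_CC − 0.2 − V_E)/R_C = (12.8 − 2.79)/6.8 = 1.47 mA.
Check: I_B = (11.3 − 2.79)/22 = 0.387 mA, and β·I_B = 31 mA > I_C, confirming saturation.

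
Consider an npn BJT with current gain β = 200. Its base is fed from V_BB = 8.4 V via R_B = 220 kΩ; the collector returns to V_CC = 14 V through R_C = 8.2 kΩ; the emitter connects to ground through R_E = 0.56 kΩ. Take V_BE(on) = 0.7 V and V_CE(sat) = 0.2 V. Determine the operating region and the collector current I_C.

saturation; I_C ≈ 1.6 mA

Assume active: I_B = (8.4 − 0.7)/(220 + 201×0.56) = 0.0232 mA, I_C = β·I_B = 4.63 mA.
Then V_CE = 14 − 4.63×8.2 − 4.65×0.56 = -26.6 V < 0.2 V — the active assumption fails.
Re-solve with V_CE = 0.2 V. KCL at the emitter: V_E/R_E = (V_BB−0.7−V_E)/R_B + (V_CC−0.2−V_E)/R_C, giving V_E = 0.898 V.
I_C = (V_CC − 0.2 − V_E)/R_C = (13.8 − 0.898)/8.2 = 1.57 mA.
Check: I_B = (7.7 − 0.898)/220 = 0.0309 mA, and β·I_B = 6.18 mA > I_C, confirming saturation.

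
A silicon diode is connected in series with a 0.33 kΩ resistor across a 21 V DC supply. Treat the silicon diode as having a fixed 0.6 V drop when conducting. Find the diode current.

KVL around the loop: 21 = V_D + I·R = 0.6 + I × 0.33 kΩ.
So I = (21 − 0.6) / 0.33 kΩ = 20.4 / 0.33 = 61.8 mA.

I ≈ 62 mA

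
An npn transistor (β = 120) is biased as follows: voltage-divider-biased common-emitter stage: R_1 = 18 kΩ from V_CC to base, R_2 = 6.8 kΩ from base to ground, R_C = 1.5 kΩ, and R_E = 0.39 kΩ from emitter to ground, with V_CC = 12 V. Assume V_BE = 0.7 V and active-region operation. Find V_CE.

V_CE ≈ 0.71 V

Thevenize the base divider: V_Th = V_CC·R_2/(R_1+R_2) = 12×6.8/24.8 = 3.29 V, R_Th = R_1‖R_2 = 4.94 kΩ.
Base-emitter loop: V_Th = I_B·R_Th + V_BE + (β+1)I_B·R_E, so I_B = (3.29 − 0.7) / (4.94 + 121×0.39) = 0.0497 mA.
I_C = β·I_B = 120×0.0497 = 5.96 mA, and I_E = (β+1)I_B = 6.01 mA.
V_CE = V_CC − I_C·R_C − I_E·R_E = 12 − 5.96×1.5 − 6.01×0.39 = 0.71 V.
V_CE = 0.71 V > 0.2 V confirms active-region operation.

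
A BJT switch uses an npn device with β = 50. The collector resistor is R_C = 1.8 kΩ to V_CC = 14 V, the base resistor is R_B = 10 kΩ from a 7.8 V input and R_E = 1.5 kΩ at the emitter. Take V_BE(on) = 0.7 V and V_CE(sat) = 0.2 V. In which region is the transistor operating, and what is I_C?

active; I_C ≈ 4.1 mA

Assume active. Base-emitter loop: I_B = (V_BB − V_BE)/(R_B + (β+1)R_E) = (7.8 − 0.7)/(10 + 51×1.5) = 0.0821 mA.
I_C = β·I_B = 50×0.0821 = 4.1 mA.
V_CE = V_CC − I_C·R_C − I_E·R_E = 14 − 4.1×1.8 − 4.19×1.5 = 0.334 V > V_CE(sat), so the active-region assumption holds.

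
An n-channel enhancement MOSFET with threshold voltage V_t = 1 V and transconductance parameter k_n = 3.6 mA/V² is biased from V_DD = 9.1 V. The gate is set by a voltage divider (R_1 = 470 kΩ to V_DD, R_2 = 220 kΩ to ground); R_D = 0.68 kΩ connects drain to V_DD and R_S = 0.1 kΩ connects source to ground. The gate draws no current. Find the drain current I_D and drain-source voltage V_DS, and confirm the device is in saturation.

V_G = V_DD·R_2/(R_1+R_2) = 9.1×220/690 = 2.9 V.
Assume saturation: I_D = (k_n/2)(V_GS − V_t)² with V_GS = V_G − I_D·R_S = 2.9 − 0.1·I_D.
Substituting gives 0.018·I_D² − 1.68·I_D + 6.51 = 0, with roots I_D = 4.04 or 89.5 mA.
The root I_D = 89.5 mA gives V_GS = -6.05 V ≤ V_t, so take I_D = 4.04 mA.
Then V_GS = 2.5 V and V_DS = V_DD − I_D(R_D+R_S) = 9.1 − 4.04×0.78 = 5.95 V.
Saturation requires V_DS ≥ V_GS − V_t = 1.5 V; 5.95 ≥ 1.5 ✓.

I_D ≈ 4 mA, V_DS ≈ 6 V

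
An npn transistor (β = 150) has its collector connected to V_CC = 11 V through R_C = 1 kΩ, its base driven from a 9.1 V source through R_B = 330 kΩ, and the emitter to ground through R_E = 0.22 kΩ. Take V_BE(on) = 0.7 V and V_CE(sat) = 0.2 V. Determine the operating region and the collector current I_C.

Assume active. Base-emitter loop: I_B = (V_BB − V_BE)/(R_B + (β+1)R_E) = (9.1 − 0.7)/(330 + 151×0.22) = 0.0231 mA.
I_C = β·I_B = 150×0.0231 = 3.47 mA.
V_CE = V_CC − I_C·R_C − I_E·R_E = 11 − 3.47×1 − 3.49×0.22 = 6.76 V > V_CE(sat), so the active-region assumption holds.

active; I_C ≈ 3.5 mA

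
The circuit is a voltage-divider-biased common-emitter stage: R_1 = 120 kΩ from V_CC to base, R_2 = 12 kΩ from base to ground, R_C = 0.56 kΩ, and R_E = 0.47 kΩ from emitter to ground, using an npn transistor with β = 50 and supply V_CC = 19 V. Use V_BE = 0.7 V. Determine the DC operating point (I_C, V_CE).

Thevenize the base divider: V_Th = V_CC·R_2/(R_1+R_2) = 19×12/132 = 1.73 V, R_Th = R_1‖R_2 = 10.9 kΩ.
Base-emitter loop: V_Th = I_B·R_Th + V_BE + (β+1)I_B·R_E, so I_B = (1.73 − 0.7) / (10.9 + 51×0.47) = 0.0295 mA.
I_C = β·I_B = 50×0.0295 = 1.47 mA, and I_E = (β+1)I_B = 1.5 mA.
V_CE = V_CC − I_C·R_C − I_E·R_E = 19 − 1.47×0.56 − 1.5×0.47 = 17.5 V.
V_CE = 17.5 V > 0.2 V confirms active-region operation.

I_C ≈ 1.5 mA, V_CE ≈ 17 V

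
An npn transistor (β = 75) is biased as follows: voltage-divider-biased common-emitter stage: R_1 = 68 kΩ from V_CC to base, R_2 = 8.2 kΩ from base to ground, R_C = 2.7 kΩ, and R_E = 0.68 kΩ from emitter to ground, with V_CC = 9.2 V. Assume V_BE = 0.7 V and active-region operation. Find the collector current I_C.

Thevenize the base divider: V_Th = V_CC·R_2/(R_1+R_2) = 9.2×8.2/76.2 = 0.99 V, R_Th = R_1‖R_2 = 7.32 kΩ.
Base-emitter loop: V_Th = I_B·R_Th + V_BE + (β+1)I_B·R_E, so I_B = (0.99 − 0.7) / (7.32 + 76×0.68) = 0.00492 mA.
I_C = β·I_B = 75×0.00492 = 0.369 mA, and I_E = (β+1)I_B = 0.374 mA.
V_CE = V_CC − I_C·R_C − I_E·R_E = 9.2 − 0.369×2.7 − 0.374×0.68 = 7.95 V.
V_CE = 7.95 V > 0.2 V confirms active-region operation.

I_C ≈ 0.37 mA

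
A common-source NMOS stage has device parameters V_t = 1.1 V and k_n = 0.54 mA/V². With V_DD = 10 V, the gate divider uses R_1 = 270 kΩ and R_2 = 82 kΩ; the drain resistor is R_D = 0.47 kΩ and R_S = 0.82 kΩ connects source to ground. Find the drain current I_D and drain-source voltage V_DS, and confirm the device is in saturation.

V_G = V_DD·R_2/(R_1+R_2) = 10×82/352 = 2.33 V.
Assume saturation: I_D = (k_n/2)(V_GS − V_t)² with V_GS = V_G − I_D·R_S = 2.33 − 0.82·I_D.
Substituting gives 0.182·I_D² − 1.54·I_D + 0.408 = 0, with roots I_D = 0.273 or 8.23 mA.
The root I_D = 8.23 mA gives V_GS = -4.42 V ≤ V_t, so take I_D = 0.273 mA.
Then V_GS = 2.11 V and V_DS = V_DD − I_D(R_D+R_S) = 10 − 0.273×1.29 = 9.65 V.
Saturation requires V_DS ≥ V_GS − V_t = 1.01 V; 9.65 ≥ 1.01 ✓.

I_D ≈ 0.27 mA, V_DS ≈ 9.6 V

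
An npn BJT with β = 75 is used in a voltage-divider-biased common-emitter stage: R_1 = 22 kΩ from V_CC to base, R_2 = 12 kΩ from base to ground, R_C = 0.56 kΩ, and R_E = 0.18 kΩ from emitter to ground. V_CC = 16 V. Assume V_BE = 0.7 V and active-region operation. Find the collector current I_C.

Thevenize the base divider: V_Th = V_CC·R_2/(R_1+R_2) = 16×12/34 = 5.65 V, R_Th = R_1‖R_2 = 7.76 kΩ.
Base-emitter loop: V_Th = I_B·R_Th + V_BE + (β+1)I_B·R_E, so I_B = (5.65 − 0.7) / (7.76 + 76×0.18) = 0.231 mA.
I_C = β·I_B = 75×0.231 = 17.3 mA, and I_E = (β+1)I_B = 17.5 mA.
V_CE = V_CC − I_C·R_C − I_E·R_E = 16 − 17.3×0.56 − 17.5×0.18 = 3.16 V.
V_CE = 3.16 V > 0.2 V confirms active-region operation.

I_C ≈ 17 mA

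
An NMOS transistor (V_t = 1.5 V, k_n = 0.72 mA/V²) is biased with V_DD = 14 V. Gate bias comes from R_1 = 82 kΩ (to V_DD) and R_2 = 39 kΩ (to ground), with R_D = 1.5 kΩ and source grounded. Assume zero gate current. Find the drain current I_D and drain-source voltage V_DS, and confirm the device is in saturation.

I_D ≈ 3.3 mA, V_DS ≈ 9.1 V

V_G = V_DD·R_2/(R_1+R_2) = 14×39/121 = 4.51 V. With the source grounded, V_GS = V_G = 4.51 V.
Assume saturation: I_D = (k_n/2)(V_GS − V_t)² = (0.72/2)×(4.51 − 1.5)² = 0.36×3.01² = 3.27 mA.
V_DS = V_DD − I_D·R_D = 14 − 3.27×1.5 = 9.1 V.
Saturation requires V_DS ≥ V_GS − V_t = 3.01 V; 9.1 ≥ 3.01 ✓.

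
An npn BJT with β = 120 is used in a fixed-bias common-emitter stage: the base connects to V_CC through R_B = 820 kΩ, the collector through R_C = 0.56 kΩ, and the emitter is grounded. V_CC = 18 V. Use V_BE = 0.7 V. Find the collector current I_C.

I_C ≈ 2.5 mA

Base loop: V_CC = I_B·R_B + V_BE, so I_B = (18 − 0.7)/820 kΩ = 0.0211 mA.
In the active region I_C = β·I_B = 120 × 0.0211 = 2.53 mA.
Collector loop: V_CE = V_CC − I_C·R_C = 18 − 2.53×0.56 = 16.6 V.
Since V_CE = 16.6 V > V_CE(sat) ≈ 0.2 V, the transistor is in the active region as assumed.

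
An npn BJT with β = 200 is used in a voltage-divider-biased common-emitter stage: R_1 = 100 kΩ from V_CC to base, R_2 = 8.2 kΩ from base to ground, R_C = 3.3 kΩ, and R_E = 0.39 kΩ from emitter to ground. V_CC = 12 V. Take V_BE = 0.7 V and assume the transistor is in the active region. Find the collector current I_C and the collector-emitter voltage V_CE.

I_C ≈ 0.49 mA, V_CE ≈ 10 V

Thevenize the base divider: V_Th = V_CC·R_2/(R_1+R_2) = 12×8.2/108 = 0.909 V, R_Th = R_1‖R_2 = 7.58 kΩ.
Base-emitter loop: V_Th = I_B·R_Th + V_BE + (β+1)I_B·R_E, so I_B = (0.909 − 0.7) / (7.58 + 201×0.39) = 0.00244 mA.
I_C = β·I_B = 200×0.00244 = 0.487 mA, and I_E = (β+1)I_B = 0.49 mA.
V_CE = V_CC − I_C·R_C − I_E·R_E = 12 − 0.487×3.3 − 0.49×0.39 = 10.2 V.
V_CE = 10.2 V > 0.2 V confirms active-region operation.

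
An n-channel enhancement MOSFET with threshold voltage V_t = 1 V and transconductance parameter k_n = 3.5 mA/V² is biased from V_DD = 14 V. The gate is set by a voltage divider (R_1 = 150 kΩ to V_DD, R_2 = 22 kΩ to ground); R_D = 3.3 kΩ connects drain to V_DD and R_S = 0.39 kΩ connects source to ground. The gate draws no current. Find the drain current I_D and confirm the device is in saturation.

V_G = V_DD·R_2/(R_1+R_2) = 14×22/172 = 1.79 V.
Assume saturation: I_D = (k_n/2)(V_GS − V_t)² with V_GS = V_G − I_D·R_S = 1.79 − 0.39·I_D.
Substituting gives 0.266·I_D² − 2.08·I_D + 1.09 = 0, with roots I_D = 0.567 or 7.24 mA.
The root I_D = 7.24 mA gives V_GS = -1.03 V ≤ V_t, so take I_D = 0.567 mA.
Then V_GS = 1.57 V and V_DS = V_DD − I_D(R_D+R_S) = 14 − 0.567×3.69 = 11.9 V.
Saturation requires V_DS ≥ V_GS − V_t = 0.569 V; 11.9 ≥ 0.569 ✓.

I_D ≈ 0.57 mA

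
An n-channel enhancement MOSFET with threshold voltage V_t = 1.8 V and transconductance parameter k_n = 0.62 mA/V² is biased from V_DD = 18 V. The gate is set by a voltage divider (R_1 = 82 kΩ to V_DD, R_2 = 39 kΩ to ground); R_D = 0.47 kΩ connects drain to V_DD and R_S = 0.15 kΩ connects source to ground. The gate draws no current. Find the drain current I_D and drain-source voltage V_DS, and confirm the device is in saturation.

V_G = V_DD·R_2/(R_1+R_2) = 18×39/121 = 5.8 V.
Assume saturation: I_D = (k_n/2)(V_GS − V_t)² with V_GS = V_G − I_D·R_S = 5.8 − 0.15·I_D.
Substituting gives 0.00697·I_D² − 1.37·I_D + 4.96 = 0, with roots I_D = 3.69 or 193 mA.
The root I_D = 193 mA gives V_GS = -23.2 V ≤ V_t, so take I_D = 3.69 mA.
Then V_GS = 5.25 V and V_DS = V_DD − I_D(R_D+R_S) = 18 − 3.69×0.62 = 15.7 V.
Saturation requires V_DS ≥ V_GS − V_t = 3.45 V; 15.7 ≥ 3.45 ✓.

I_D ≈ 3.7 mA, V_DS ≈ 16 V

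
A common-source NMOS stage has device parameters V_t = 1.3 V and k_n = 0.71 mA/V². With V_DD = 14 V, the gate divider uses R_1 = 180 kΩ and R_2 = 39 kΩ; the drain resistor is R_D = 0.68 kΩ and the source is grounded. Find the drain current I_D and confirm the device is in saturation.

V_G = V_DD·R_2/(R_1+R_2) = 14×39/219 = 2.49 V. With the source grounded, V_GS = V_G = 2.49 V.
Assume saturation: I_D = (k_n/2)(V_GS − V_t)² = (0.71/2)×(2.49 − 1.3)² = 0.355×1.19² = 0.505 mA.
V_DS = V_DD − I_D·R_D = 14 − 0.505×0.68 = 13.7 V.
Saturation requires V_DS ≥ V_GS − V_t = 1.19 V; 13.7 ≥ 1.19 ✓.

I_D ≈ 0.51 mA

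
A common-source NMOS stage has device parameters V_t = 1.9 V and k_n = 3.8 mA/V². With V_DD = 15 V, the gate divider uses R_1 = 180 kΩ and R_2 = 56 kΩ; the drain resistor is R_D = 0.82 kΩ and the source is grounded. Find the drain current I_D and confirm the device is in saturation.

V_G = V_DD·R_2/(R_1+R_2) = 15×56/236 = 3.56 V. With the source grounded, V_GS = V_G = 3.56 V.
Assume saturation: I_D = (k_n/2)(V_GS − V_t)² = (3.8/2)×(3.56 − 1.9)² = 1.9×1.66² = 5.23 mA.
V_DS = V_DD − I_D·R_D = 15 − 5.23×0.82 = 10.7 V.
Saturation requires V_DS ≥ V_GS − V_t = 1.66 V; 10.7 ≥ 1.66 ✓.

I_D ≈ 5.2 mA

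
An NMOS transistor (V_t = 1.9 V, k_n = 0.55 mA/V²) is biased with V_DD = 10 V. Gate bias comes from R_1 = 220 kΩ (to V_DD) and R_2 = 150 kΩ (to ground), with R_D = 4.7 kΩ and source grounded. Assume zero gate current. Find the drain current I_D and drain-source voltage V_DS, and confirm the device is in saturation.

I_D ≈ 1.3 mA, V_DS ≈ 4 V

V_G = V_DD·R_2/(R_1+R_2) = 10×150/370 = 4.05 V. With the source grounded, V_GS = V_G = 4.05 V.
Assume saturation: I_D = (k_n/2)(V_GS − V_t)² = (0.55/2)×(4.05 − 1.9)² = 0.275×2.15² = 1.28 mA.
V_DS = V_DD − I_D·R_D = 10 − 1.28×4.7 = 4 V.
Saturation requires V_DS ≥ V_GS − V_t = 2.15 V; 4 ≥ 2.15 ✓.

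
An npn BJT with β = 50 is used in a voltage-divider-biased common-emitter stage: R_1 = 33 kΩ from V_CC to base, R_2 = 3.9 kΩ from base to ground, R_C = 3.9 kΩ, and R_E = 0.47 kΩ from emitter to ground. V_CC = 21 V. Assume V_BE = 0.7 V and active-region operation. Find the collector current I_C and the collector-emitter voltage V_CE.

Thevenize the base divider: V_Th = V_CC·R_2/(R_1+R_2) = 21×3.9/36.9 = 2.22 V, R_Th = R_1‖R_2 = 3.49 kΩ.
Base-emitter loop: V_Th = I_B·R_Th + V_BE + (β+1)I_B·R_E, so I_B = (2.22 − 0.7) / (3.49 + 51×0.47) = 0.0553 mA.
I_C = β·I_B = 50×0.0553 = 2.77 mA, and I_E = (β+1)I_B = 2.82 mA.
V_CE = V_CC − I_C·R_C − I_E·R_E = 21 − 2.77×3.9 − 2.82×0.47 = 8.88 V.
V_CE = 8.88 V > 0.2 V confirms active-region operation.

I_C ≈ 2.8 mA, V_CE ≈ 8.9 V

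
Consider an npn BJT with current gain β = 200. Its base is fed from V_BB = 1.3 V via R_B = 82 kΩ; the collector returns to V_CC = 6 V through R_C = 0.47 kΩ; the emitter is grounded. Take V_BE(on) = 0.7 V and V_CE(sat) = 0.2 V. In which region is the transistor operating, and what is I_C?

active; I_C ≈ 1.5 mA

Assume active. Base-emitter loop: I_B = (V_BB − V_BE)/R_B = (1.3 − 0.7)/82 = 0.00732 mA.
I_C = β·I_B = 200×0.00732 = 1.46 mA.
V_CE = V_CC − I_C·R_C = 6 − 1.46×0.47 = 5.31 V > V_CE(sat), so the active-region assumption holds.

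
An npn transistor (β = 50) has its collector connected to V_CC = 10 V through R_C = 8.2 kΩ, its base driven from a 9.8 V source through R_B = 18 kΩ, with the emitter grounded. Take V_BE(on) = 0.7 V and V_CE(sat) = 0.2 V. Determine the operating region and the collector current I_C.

Assume active: I_B = (9.8 − 0.7)/18 = 0.506 mA, giving I_C = β·I_B = 25.3 mA.
But then V_CE = 10 − 25.3×8.2 = -197 V < V_CE(sat) = 0.2 V — impossible in the active region.
So the transistor is saturated. With V_CE = 0.2 V, I_C = (V_CC − 0.2)/R_C = 9.8/8.2 = 1.2 mA.
Check: β·I_B = 25.3 mA > I_C = 1.2 mA, confirming saturation.

saturation; I_C ≈ 1.2 mA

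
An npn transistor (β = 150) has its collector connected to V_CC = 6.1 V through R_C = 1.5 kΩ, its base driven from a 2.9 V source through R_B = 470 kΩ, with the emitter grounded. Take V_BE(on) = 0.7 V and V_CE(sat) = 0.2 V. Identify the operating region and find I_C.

active; I_C ≈ 0.7 mA

Assume active. Base-emitter loop: I_B = (V_BB − V_BE)/R_B = (2.9 − 0.7)/470 = 0.00468 mA.
I_C = β·I_B = 150×0.00468 = 0.702 mA.
V_CE = V_CC − I_C·R_C = 6.1 − 0.702×1.5 = 5.05 V > V_CE(sat), so the active-region assumption holds.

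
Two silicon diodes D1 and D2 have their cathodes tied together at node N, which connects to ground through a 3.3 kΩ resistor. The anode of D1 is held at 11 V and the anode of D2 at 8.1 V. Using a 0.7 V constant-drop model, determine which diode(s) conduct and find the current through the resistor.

Only D1 conducts; I_R ≈ 3.1 mA

Assume both conduct. Then node N would need to be at both 11−0.7 = 10.3 V and 8.1−0.7 = 7.4 V, which is impossible.
Assume only D1 conducts: V_N = 11 − 0.7 = 10.3 V, so I_R = 10.3/3.3 = 3.12 mA.
Check D2: its anode-to-cathode voltage is 8.1 − 10.3 = -2.2 V < 0.7 V, so it is off. The assumption is consistent.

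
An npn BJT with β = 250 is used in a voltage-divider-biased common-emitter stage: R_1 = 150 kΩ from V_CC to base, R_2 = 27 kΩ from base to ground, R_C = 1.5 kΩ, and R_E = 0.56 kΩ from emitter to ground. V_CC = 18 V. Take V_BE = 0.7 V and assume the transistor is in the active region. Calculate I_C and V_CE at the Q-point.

Thevenize the base divider: V_Th = V_CC·R_2/(R_1+R_2) = 18×27/177 = 2.75 V, R_Th = R_1‖R_2 = 22.9 kΩ.
Base-emitter loop: V_Th = I_B·R_Th + V_BE + (β+1)I_B·R_E, so I_B = (2.75 − 0.7) / (22.9 + 251×0.56) = 0.0125 mA.
I_C = β·I_B = 250×0.0125 = 3.13 mA, and I_E = (β+1)I_B = 3.14 mA.
V_CE = V_CC − I_C·R_C − I_E·R_E = 18 − 3.13×1.5 − 3.14×0.56 = 11.5 V.
V_CE = 11.5 V > 0.2 V confirms active-region operation.

I_C ≈ 3.1 mA, V_CE ≈ 12 V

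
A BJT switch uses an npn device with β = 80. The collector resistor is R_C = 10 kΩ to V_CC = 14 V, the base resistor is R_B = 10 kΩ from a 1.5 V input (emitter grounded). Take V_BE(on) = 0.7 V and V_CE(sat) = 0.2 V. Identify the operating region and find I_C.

saturation; I_C ≈ 1.4 mA

Assume active: I_B = (1.5 − 0.7)/10 = 0.08 mA, giving I_C = β·I_B = 6.4 mA.
But then V_CE = 14 − 6.4×10 = -50 V < V_CE(sat) = 0.2 V — impossible in the active region.
So the transistor is saturated. With V_CE = 0.2 V, I_C = (V_CC − 0.2)/R_C = 13.8/10 = 1.38 mA.
Check: β·I_B = 6.4 mA > I_C = 1.38 mA, confirming saturation.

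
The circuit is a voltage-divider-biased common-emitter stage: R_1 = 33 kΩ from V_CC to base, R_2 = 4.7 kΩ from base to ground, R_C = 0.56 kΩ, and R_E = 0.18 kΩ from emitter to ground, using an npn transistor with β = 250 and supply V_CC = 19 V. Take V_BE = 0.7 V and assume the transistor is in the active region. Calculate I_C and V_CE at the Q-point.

I_C ≈ 8.5 mA, V_CE ≈ 13 V

Thevenize the base divider: V_Th = V_CC·R_2/(R_1+R_2) = 19×4.7/37.7 = 2.37 V, R_Th = R_1‖R_2 = 4.11 kΩ.
Base-emitter loop: V_Th = I_B·R_Th + V_BE + (β+1)I_B·R_E, so I_B = (2.37 − 0.7) / (4.11 + 251×0.18) = 0.0339 mA.
I_C = β·I_B = 250×0.0339 = 8.46 mA, and I_E = (β+1)I_B = 8.5 mA.
V_CE = V_CC − I_C·R_C − I_E·R_E = 19 − 8.46×0.56 − 8.5×0.18 = 12.7 V.
V_CE = 12.7 V > 0.2 V confirms active-region operation.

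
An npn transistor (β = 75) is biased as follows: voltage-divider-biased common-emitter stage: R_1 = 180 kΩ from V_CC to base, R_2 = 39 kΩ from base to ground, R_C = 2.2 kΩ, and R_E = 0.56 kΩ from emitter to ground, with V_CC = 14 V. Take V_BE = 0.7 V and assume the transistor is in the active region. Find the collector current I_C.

Thevenize the base divider: V_Th = V_CC·R_2/(R_1+R_2) = 14×39/219 = 2.49 V, R_Th = R_1‖R_2 = 32.1 kΩ.
Base-emitter loop: V_Th = I_B·R_Th + V_BE + (β+1)I_B·R_E, so I_B = (2.49 − 0.7) / (32.1 + 76×0.56) = 0.024 mA.
I_C = β·I_B = 75×0.024 = 1.8 mA, and I_E = (β+1)I_B = 1.83 mA.
V_CE = V_CC − I_C·R_C − I_E·R_E = 14 − 1.8×2.2 − 1.83×0.56 = 9.01 V.
V_CE = 9.01 V > 0.2 V confirms active-region operation.

I_C ≈ 1.8 mA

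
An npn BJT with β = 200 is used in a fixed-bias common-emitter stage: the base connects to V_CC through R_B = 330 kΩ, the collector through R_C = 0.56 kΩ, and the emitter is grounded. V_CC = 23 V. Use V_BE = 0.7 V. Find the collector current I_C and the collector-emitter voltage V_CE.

I_C ≈ 14 mA, V_CE ≈ 15 V

Base loop: V_CC = I_B·R_B + V_BE, so I_B = (23 − 0.7)/330 kΩ = 0.0676 mA.
In the active region I_C = β·I_B = 200 × 0.0676 = 13.5 mA.
Collector loop: V_CE = V_CC − I_C·R_C = 23 − 13.5×0.56 = 15.4 V.
Since V_CE = 15.4 V > V_CE(sat) ≈ 0.2 V, the transistor is in the active region as assumed.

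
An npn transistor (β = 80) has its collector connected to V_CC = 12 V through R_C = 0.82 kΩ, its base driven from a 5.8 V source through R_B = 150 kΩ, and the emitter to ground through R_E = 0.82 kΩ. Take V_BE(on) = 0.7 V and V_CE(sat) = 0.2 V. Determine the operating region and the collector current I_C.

Assume active. Base-emitter loop: I_B = (V_BB − V_BE)/(R_B + (β+1)R_E) = (5.8 − 0.7)/(150 + 81×0.82) = 0.0236 mA.
I_C = β·I_B = 80×0.0236 = 1.89 mA.
V_CE = V_CC − I_C·R_C − I_E·R_E = 12 − 1.89×0.82 − 1.91×0.82 = 8.89 V > V_CE(sat), so the active-region assumption holds.

active; I_C ≈ 1.9 mA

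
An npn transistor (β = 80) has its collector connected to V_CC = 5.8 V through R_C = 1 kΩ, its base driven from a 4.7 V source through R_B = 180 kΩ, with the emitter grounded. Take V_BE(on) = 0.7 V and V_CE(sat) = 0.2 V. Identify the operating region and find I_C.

active; I_C ≈ 1.8 mA

Assume active. Base-emitter loop: I_B = (V_BB − V_BE)/R_B = (4.7 − 0.7)/180 = 0.0222 mA.
I_C = β·I_B = 80×0.0222 = 1.78 mA.
V_CE = V_CC − I_C·R_C = 5.8 − 1.78×1 = 4.02 V > V_CE(sat), so the active-region assumption holds.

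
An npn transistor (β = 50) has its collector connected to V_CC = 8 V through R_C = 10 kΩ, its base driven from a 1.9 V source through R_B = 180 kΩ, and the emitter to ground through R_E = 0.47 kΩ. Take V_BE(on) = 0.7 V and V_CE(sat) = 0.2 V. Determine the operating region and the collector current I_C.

Assume active. Base-emitter loop: I_B = (V_BB − V_BE)/(R_B + (β+1)R_E) = (1.9 − 0.7)/(180 + 51×0.47) = 0.00588 mA.
I_C = β·I_B = 50×0.00588 = 0.294 mA.
V_CE = V_CC − I_C·R_C − I_E·R_E = 8 − 0.294×10 − 0.3×0.47 = 4.92 V > V_CE(sat), so the active-region assumption holds.

active; I_C ≈ 0.29 mA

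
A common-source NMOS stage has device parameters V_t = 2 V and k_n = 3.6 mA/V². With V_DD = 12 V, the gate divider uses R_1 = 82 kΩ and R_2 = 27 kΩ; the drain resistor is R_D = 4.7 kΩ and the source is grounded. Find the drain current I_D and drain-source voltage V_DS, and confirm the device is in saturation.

V_G = V_DD·R_2/(R_1+R_2) = 12×27/109 = 2.97 V. With the source grounded, V_GS = V_G = 2.97 V.
Assume saturation: I_D = (k_n/2)(V_GS − V_t)² = (3.6/2)×(2.97 − 2)² = 1.8×0.972² = 1.7 mA.
V_DS = V_DD − I_D·R_D = 12 − 1.7×4.7 = 4 V.
Saturation requires V_DS ≥ V_GS − V_t = 0.972 V; 4 ≥ 0.972 ✓.

I_D ≈ 1.7 mA, V_DS ≈ 4 V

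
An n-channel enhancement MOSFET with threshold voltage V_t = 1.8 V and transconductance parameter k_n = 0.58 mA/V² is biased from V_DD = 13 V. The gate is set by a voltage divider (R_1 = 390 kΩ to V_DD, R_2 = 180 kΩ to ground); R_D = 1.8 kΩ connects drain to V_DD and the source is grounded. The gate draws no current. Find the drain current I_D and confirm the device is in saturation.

I_D ≈ 1.5 mA

V_G = V_DD·R_2/(R_1+R_2) = 13×180/570 = 4.11 V. With the source grounded, V_GS = V_G = 4.11 V.
Assume saturation: I_D = (k_n/2)(V_GS − V_t)² = (0.58/2)×(4.11 − 1.8)² = 0.29×2.31² = 1.54 mA.
V_DS = V_DD − I_D·R_D = 13 − 1.54×1.8 = 10.2 V.
Saturation requires V_DS ≥ V_GS − V_t = 2.31 V; 10.2 ≥ 2.31 ✓.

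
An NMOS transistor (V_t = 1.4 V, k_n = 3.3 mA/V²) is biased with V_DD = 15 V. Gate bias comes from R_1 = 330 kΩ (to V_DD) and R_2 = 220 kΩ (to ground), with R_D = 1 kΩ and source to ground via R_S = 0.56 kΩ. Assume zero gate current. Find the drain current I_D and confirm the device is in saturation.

V_G = V_DD·R_2/(R_1+R_2) = 15×220/550 = 6 V.
Assume saturation: I_D = (k_n/2)(V_GS − V_t)² with V_GS = V_G − I_D·R_S = 6 − 0.56·I_D.
Substituting gives 0.517·I_D² − 9.5·I_D + 34.9 = 0, with roots I_D = 5.08 or 13.3 mA.
The root I_D = 13.3 mA gives V_GS = -1.44 V ≤ V_t, so take I_D = 5.08 mA.
Then V_GS = 3.15 V and V_DS = V_DD − I_D(R_D+R_S) = 15 − 5.08×1.56 = 7.07 V.
Saturation requires V_DS ≥ V_GS − V_t = 1.75 V; 7.07 ≥ 1.75 ✓.

I_D ≈ 5.1 mA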